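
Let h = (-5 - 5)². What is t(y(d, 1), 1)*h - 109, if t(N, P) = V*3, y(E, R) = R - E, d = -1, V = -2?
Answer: -709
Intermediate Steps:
t(N, P) = -6 (t(N, P) = -2*3 = -6)
h = 100 (h = (-10)² = 100)
t(y(d, 1), 1)*h - 109 = -6*100 - 109 = -600 - 109 = -709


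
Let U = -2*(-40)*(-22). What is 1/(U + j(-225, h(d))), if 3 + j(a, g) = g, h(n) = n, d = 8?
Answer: -1/1755 ≈ -0.00056980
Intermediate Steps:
j(a, g) = -3 + g
U = -1760 (U = 80*(-22) = -1760)
1/(U + j(-225, h(d))) = 1/(-1760 + (-3 + 8)) = 1/(-1760 + 5) = 1/(-1755) = -1/1755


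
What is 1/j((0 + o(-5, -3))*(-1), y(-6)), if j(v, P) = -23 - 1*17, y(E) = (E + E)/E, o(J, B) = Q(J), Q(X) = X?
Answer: -1/40 ≈ -0.025000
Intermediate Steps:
o(J, B) = J
y(E) = 2 (y(E) = (2*E)/E = 2)
j(v, P) = -40 (j(v, P) = -23 - 17 = -40)
1/j((0 + o(-5, -3))*(-1), y(-6)) = 1/(-40) = -1/40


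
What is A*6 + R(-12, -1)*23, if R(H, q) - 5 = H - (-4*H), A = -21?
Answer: -1391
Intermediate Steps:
R(H, q) = 5 + 5*H (R(H, q) = 5 + (H - (-4*H)) = 5 + (H - (-4)*H) = 5 + (H + 4*H) = 5 + 5*H)
A*6 + R(-12, -1)*23 = -21*6 + (5 + 5*(-12))*23 = -126 + (5 - 60)*23 = -126 - 55*23 = -126 - 1265 = -1391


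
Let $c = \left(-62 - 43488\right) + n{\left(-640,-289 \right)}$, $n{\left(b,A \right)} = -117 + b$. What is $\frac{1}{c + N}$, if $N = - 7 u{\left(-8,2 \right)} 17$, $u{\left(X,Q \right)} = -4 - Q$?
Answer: $- \frac{1}{43593} \approx -2.2939 \cdot 10^{-5}$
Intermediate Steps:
$N = 714$ ($N = - 7 \left(-4 - 2\right) 17 = \left(-7\right) \left(-6\right) 17 = 42 \cdot 17 = 714$)
$c = -44307$ ($c = \left(-62 - 43488\right) - 757 = -43550 - 757 = -44307$)
$\frac{1}{c + N} = \frac{1}{-44307 + 714} = \frac{1}{-43593} = - \frac{1}{43593}$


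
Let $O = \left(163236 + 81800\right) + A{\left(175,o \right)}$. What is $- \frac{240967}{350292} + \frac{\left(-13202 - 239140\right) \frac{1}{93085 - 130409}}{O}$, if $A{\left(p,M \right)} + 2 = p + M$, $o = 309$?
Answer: $- \frac{69002007424115}{100311738926217} \approx -0.68788$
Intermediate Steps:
$A{\left(p,M \right)} = -2 + M + p$ ($A{\left(p,M \right)} = -2 + \left(p + M\right) = -2 + \left(M + p\right) = -2 + M + p$)
$O = 245518$ ($O = \left(163236 + 81800\right) + \left(-2 + 309 + 175\right) = 245036 + 482 = 245518$)
$- \frac{240967}{350292} + \frac{\left(-13202 - 239140\right) \frac{1}{93085 - 130409}}{O} = - \frac{240967}{350292} + \frac{\left(-13202 - 239140\right) \frac{1}{93085 - 130409}}{245518} = \left(-240967\right) \frac{1}{350292} + - \frac{252342}{-37324} \cdot \frac{1}{245518} = - \frac{240967}{350292} + \left(-252342\right) \left(- \frac{1}{37324}\right) \frac{1}{245518} = - \frac{240967}{350292} + \frac{126171}{18662} \cdot \frac{1}{245518} = - \frac{240967}{350292} + \frac{126171}{4581856916} = - \frac{69002007424115}{100311738926217}$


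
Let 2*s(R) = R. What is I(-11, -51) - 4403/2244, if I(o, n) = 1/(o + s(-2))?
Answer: -45/22 ≈ -2.0455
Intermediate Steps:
s(R) = R/2
I(o, n) = 1/(-1 + o) (I(o, n) = 1/(o + (½)*(-2)) = 1/(o - 1) = 1/(-1 + o))
I(-11, -51) - 4403/2244 = 1/(-1 - 11) - 4403/2244 = 1/(-12) - 4403/2244 = -1/12 - 1*259/132 = -1/12 - 259/132 = -45/22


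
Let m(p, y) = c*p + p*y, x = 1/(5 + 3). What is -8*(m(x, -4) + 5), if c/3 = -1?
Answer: -33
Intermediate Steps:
c = -3 (c = 3*(-1) = -3)
x = 1/8 ≈ 0.12500
m(p, y) = -3*p + p*y
-8*(m(x, -4) + 5) = -8*((-3 - 4)/8 + 5) = -8*((1/8)*(-7) + 5) = -8*(-7/8 + 5) = -8*33/8 = -33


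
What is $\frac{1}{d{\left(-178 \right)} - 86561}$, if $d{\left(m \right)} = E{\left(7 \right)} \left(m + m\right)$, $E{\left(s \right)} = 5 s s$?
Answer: $- \frac{1}{173781} \approx -5.7544 \cdot 10^{-6}$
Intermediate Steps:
$E{\left(s \right)} = 5 s^{2}$
$d{\left(m \right)} = 490 m$ ($d{\left(m \right)} = 5 \cdot 7^{2} \left(m + m\right) = 5 \cdot 49 \cdot 2 m = 245 \cdot 2 m = 490 m$)
$\frac{1}{d{\left(-178 \right)} - 86561} = \frac{1}{490 \left(-178\right) - 86561} = \frac{1}{-87220 - 86561} = \frac{1}{-173781} = - \frac{1}{173781}$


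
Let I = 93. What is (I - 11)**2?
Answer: 6724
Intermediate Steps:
(I - 11)**2 = (93 - 11)**2 = 82**2 = 6724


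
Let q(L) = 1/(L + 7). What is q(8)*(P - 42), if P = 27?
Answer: -1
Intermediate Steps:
q(L) = 1/(7 + L)
q(8)*(P - 42) = (27 - 42)/(7 + 8) = -15/15 = (1/15)*(-15) = -1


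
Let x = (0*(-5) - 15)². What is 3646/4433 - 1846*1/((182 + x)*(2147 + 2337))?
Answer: 27461665/33430462 ≈ 0.82146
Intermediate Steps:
x = 225 (x = (0 - 15)² = (-15)² = 225)
3646/4433 - 1846*1/((182 + x)*(2147 + 2337)) = 3646/4433 - 1846*1/((182 + 225)*(2147 + 2337)) = 3646*(1/4433) - 1846/(4484*407) = 3646/4433 - 1846/1824988 = 3646/4433 - 1846*1/1824988 = 3646/4433 - 923/912494 = 27461665/33430462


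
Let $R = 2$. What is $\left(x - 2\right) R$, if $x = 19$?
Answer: $34$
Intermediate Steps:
$\left(x - 2\right) R = \left(19 - 2\right) 2 = 17 \cdot 2 = 34$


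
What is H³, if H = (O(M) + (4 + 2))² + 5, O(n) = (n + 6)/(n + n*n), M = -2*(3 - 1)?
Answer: 3716672149/46656 ≈ 79661.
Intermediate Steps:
M = -4 (M = -2*2 = -4)
O(n) = (6 + n)/(n + n²)
H = 1549/36 (H = ((6 - 4)/((-4)*(1 - 4)) + (4 + 2))² + 5 = (-¼*2/(-3) + 6)² + 5 = (-¼*(-⅓)*2 + 6)² + 5 = (⅙ + 6)² + 5 = (37/6)² + 5 = 1369/36 + 5 = 1549/36 ≈ 43.028)
H³ = (1549/36)³ = 3716672149/46656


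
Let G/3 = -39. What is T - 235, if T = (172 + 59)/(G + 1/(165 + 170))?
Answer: -9287975/39194 ≈ -236.97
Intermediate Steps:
G = -117 (G = 3*(-39) = -117)
T = -77385/39194 (T = (172 + 59)/(-117 + 1/(165 + 170)) = 231/(-117 + 1/335) = 231/(-39194/335) = 231*(-335/39194) = -77385/39194 ≈ -1.9744)
T - 235 = -77385/39194 - 235 = -9287975/39194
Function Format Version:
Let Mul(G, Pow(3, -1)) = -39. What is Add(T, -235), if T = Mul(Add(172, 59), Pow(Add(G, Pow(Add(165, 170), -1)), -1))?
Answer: Rational(-9287975, 39194) ≈ -236.97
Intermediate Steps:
G = -117 (G = Mul(3, -39) = -117)
T = Rational(-77385, 39194) (T = Mul(Add(172, 59), Pow(Add(-117, Pow(Add(165, 170), -1)), -1)) = Mul(231, Pow(Add(-117, Pow(335, -1)), -1)) = Mul(231, Pow(Add(-117, Rational(1, 335)), -1)) = Mul(231, Pow(Rational(-39194, 335), -1)) = Mul(231, Rational(-335, 39194)) = Rational(-77385, 39194) ≈ -1.9744)
Add(T, -235) = Add(Rational(-77385, 39194), -235) = Rational(-9287975, 39194)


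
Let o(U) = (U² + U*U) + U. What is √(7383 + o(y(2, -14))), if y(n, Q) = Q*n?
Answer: √8923 ≈ 94.462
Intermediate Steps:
o(U) = U + 2*U² (o(U) = (U² + U²) + U = 2*U² + U = U + 2*U²)
√(7383 + o(y(2, -14))) = √(7383 + (-14*2)*(1 + 2*(-14*2))) = √(7383 - 28*(1 + 2*(-28))) = √(7383 - 28*(1 - 56)) = √(7383 - 28*(-55)) = √(7383 + 1540) = √8923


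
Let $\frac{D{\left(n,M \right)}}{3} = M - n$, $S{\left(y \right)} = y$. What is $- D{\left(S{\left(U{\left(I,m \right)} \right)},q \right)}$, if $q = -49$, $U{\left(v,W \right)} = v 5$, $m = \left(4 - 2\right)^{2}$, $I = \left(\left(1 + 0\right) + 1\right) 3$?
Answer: $237$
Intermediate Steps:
$I = 6$ ($I = \left(1 + 1\right) 3 = 2 \cdot 3 = 6$)
$m = 4$ ($m = 2^{2} = 4$)
$U{\left(v,W \right)} = 5 v$
$D{\left(n,M \right)} = - 3 n + 3 M$ ($D{\left(n,M \right)} = 3 \left(M - n\right) = - 3 n + 3 M$)
$- D{\left(S{\left(U{\left(I,m \right)} \right)},q \right)} = - (- 3 \cdot 5 \cdot 6 + 3 \left(-49\right)) = - (\left(-3\right) 30 - 147) = - (-90 - 147) = \left(-1\right) \left(-237\right) = 237$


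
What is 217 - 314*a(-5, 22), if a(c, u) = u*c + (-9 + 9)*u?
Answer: 34757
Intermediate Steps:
a(c, u) = c*u (a(c, u) = c*u + 0*u = c*u + 0 = c*u)
217 - 314*a(-5, 22) = 217 - (-1570)*22 = 217 - 314*(-110) = 217 + 34540 = 34757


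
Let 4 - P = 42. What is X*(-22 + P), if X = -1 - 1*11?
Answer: 720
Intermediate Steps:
X = -12 (X = -1 - 11 = -12)
P = -38 (P = 4 - 1*42 = 4 - 42 = -38)
X*(-22 + P) = -12*(-22 - 38) = -12*(-60) = 720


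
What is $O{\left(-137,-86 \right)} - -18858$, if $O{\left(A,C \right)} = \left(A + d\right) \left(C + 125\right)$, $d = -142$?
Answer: $7977$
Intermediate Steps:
$O{\left(A,C \right)} = \left(-142 + A\right) \left(125 + C\right)$ ($O{\left(A,C \right)} = \left(A - 142\right) \left(C + 125\right) = \left(-142 + A\right) \left(125 + C\right)$)
$O{\left(-137,-86 \right)} - -18858 = \left(-17750 - -12212 + 125 \left(-137\right) - -11782\right) - -18858 = \left(-17750 + 12212 - 17125 + 11782\right) + 18858 = -10881 + 18858 = 7977$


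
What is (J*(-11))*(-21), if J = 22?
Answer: 5082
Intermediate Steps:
(J*(-11))*(-21) = (22*(-11))*(-21) = -242*(-21) = 5082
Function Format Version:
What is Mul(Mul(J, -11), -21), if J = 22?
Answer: 5082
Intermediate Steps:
Mul(Mul(J, -11), -21) = Mul(Mul(22, -11), -21) = Mul(-242, -21) = 5082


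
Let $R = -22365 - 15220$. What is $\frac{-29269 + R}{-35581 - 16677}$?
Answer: $\frac{33427}{26129} \approx 1.2793$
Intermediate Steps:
$R = -37585$ ($R = -22365 - 15220 = -37585$)
$\frac{-29269 + R}{-35581 - 16677} = \frac{-29269 - 37585}{-35581 - 16677} = - \frac{66854}{-52258} = \left(-66854\right) \left(- \frac{1}{52258}\right) = \frac{33427}{26129}$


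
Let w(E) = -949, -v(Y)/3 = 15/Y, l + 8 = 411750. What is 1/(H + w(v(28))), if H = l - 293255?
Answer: 1/117538 ≈ 8.5079e-6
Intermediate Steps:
l = 411742 (l = -8 + 411750 = 411742)
H = 118487 (H = 411742 - 293255 = 118487)
v(Y) = -45/Y
1/(H + w(v(28))) = 1/(118487 - 949) = 1/117538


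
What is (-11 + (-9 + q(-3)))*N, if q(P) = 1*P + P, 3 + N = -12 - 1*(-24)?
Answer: -234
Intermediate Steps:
N = 9 (N = -3 + (-12 - 1*(-24)) = -3 + (-12 + 24) = -3 + 12 = 9)
q(P) = 2*P (q(P) = P + P = 2*P)
(-11 + (-9 + q(-3)))*N = (-11 + (-9 + 2*(-3)))*9 = (-11 + (-9 - 6))*9 = (-11 - 15)*9 = -26*9 = -234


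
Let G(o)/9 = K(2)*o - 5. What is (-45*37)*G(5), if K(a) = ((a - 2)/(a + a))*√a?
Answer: 74925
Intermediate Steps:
K(a) = (-2 + a)/(2*√a) (K(a) = ((-2 + a)/((2*a)))*√a = ((-2 + a)*(1/(2*a)))*√a = ((-2 + a)/(2*a))*√a = (-2 + a)/(2*√a))
G(o) = -45 (G(o) = 9*(((-2 + 2)/(2*√2))*o - 5) = 9*(((½)*(√2/2)*0)*o - 5) = 9*(0*o - 5) = 9*(0 - 5) = 9*(-5) = -45)
(-45*37)*G(5) = -45*37*(-45) = -1665*(-45) = 74925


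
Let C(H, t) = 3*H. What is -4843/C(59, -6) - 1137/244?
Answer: -1382941/43188 ≈ -32.021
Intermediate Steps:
-4843/C(59, -6) - 1137/244 = -4843/(3*59) - 1137/244 = -4843/177 - 1137*1/244 = -4843*1/177 - 1137/244 = -4843/177 - 1137/244 = -1382941/43188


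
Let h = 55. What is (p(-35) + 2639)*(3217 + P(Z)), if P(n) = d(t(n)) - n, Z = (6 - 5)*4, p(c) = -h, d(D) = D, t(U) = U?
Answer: 8312728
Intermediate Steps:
p(c) = -55 (p(c) = -1*55 = -55)
Z = 4 (Z = 1*4 = 4)
P(n) = 0 (P(n) = n - n = 0)
(p(-35) + 2639)*(3217 + P(Z)) = (-55 + 2639)*(3217 + 0) = 2584*3217 = 8312728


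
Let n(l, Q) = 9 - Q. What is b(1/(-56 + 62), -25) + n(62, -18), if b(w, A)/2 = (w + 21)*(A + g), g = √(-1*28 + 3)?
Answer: -3094/3 + 635*I/3 ≈ -1031.3 + 211.67*I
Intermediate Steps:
g = 5*I (g = √(-28 + 3) = √(-25) = 5*I ≈ 5.0*I)
b(w, A) = 2*(21 + w)*(A + 5*I) (b(w, A) = 2*((w + 21)*(A + 5*I)) = 2*((21 + w)*(A + 5*I)) = 2*(21 + w)*(A + 5*I))
b(1/(-56 + 62), -25) + n(62, -18) = (42*(-25) + 210*I + 2*(-25)/(-56 + 62) + 10*I/(-56 + 62)) + (9 - 1*(-18)) = (-1050 + 210*I + 2*(-25)/6 + 10*I/6) + (9 + 18) = (-1050 + 210*I + 2*(-25)*(⅙) + 10*I*(⅙)) + 27 = (-1050 + 210*I - 25/3 + 5*I/3) + 27 = (-3175/3 + 635*I/3) + 27 = -3094/3 + 635*I/3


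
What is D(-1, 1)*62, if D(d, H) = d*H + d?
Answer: -124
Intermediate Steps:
D(d, H) = d + H*d (D(d, H) = H*d + d = d + H*d)
D(-1, 1)*62 = -(1 + 1)*62 = -1*2*62 = -2*62 = -124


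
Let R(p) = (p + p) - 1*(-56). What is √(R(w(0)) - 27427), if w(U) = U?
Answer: I*√27371 ≈ 165.44*I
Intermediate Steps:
R(p) = 56 + 2*p (R(p) = 2*p + 56 = 56 + 2*p)
√(R(w(0)) - 27427) = √((56 + 2*0) - 27427) = √((56 + 0) - 27427) = √(56 - 27427) = √(-27371) = I*√27371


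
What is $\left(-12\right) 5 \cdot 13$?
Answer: $-780$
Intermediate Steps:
$\left(-12\right) 5 \cdot 13 = \left(-60\right) 13 = -780$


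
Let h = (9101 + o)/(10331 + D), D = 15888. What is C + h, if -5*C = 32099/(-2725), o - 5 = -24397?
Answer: 633263806/357233875 ≈ 1.7727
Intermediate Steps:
o = -24392 (o = 5 - 24397 = -24392)
C = 32099/13625 (C = -32099/(5*(-2725)) = -32099*(-1)/(5*2725) = -⅕*(-32099/2725) = 32099/13625 ≈ 2.3559)
h = -15291/26219 (h = (9101 - 24392)/(10331 + 15888) = -15291/26219 ≈ -0.58320)
C + h = 32099/13625 - 15291/26219 = 633263806/357233875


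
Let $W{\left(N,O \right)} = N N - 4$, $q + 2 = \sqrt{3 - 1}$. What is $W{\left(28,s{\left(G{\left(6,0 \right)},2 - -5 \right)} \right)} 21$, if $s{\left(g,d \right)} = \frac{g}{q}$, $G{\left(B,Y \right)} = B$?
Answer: $16380$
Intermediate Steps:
$q = -2 + \sqrt{2}$ ($q = -2 + \sqrt{3 - 1} = -2 + \sqrt{2} \approx -0.58579$)
$s{\left(g,d \right)} = \frac{g}{-2 + \sqrt{2}}$
$W{\left(N,O \right)} = -4 + N^{2}$ ($W{\left(N,O \right)} = N^{2} - 4 = -4 + N^{2}$)
$W{\left(28,s{\left(G{\left(6,0 \right)},2 - -5 \right)} \right)} 21 = \left(-4 + 28^{2}\right) 21 = \left(-4 + 784\right) 21 = 780 \cdot 21 = 16380$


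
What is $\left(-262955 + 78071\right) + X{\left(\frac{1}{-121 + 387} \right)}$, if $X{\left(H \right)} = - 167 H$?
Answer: $- \frac{49179311}{266} \approx -1.8488 \cdot 10^{5}$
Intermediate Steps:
$\left(-262955 + 78071\right) + X{\left(\frac{1}{-121 + 387} \right)} = \left(-262955 + 78071\right) - \frac{167}{-121 + 387} = -184884 - \frac{167}{266} = - \frac{49179311}{266}$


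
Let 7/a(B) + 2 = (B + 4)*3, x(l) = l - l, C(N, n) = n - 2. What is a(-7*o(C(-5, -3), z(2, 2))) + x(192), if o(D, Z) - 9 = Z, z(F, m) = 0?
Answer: -7/179 ≈ -0.039106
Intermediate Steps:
C(N, n) = -2 + n
o(D, Z) = 9 + Z
x(l) = 0
a(B) = 7/(10 + 3*B) (a(B) = 7/(-2 + (B + 4)*3) = 7/(-2 + (4 + B)*3) = 7/(-2 + (12 + 3*B)) = 7/(10 + 3*B))
a(-7*o(C(-5, -3), z(2, 2))) + x(192) = 7/(10 + 3*(-7*(9 + 0))) + 0 = 7/(10 + 3*(-7*9)) + 0 = 7/(10 + 3*(-63)) + 0 = 7/(10 - 189) + 0 = 7/(-179) + 0 = 7*(-1/179) + 0 = -7/179 + 0 = -7/179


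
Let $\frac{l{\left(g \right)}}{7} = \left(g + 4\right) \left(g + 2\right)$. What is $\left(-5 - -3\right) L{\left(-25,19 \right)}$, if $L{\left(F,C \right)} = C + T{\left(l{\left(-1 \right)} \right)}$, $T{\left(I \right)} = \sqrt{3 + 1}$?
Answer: $-42$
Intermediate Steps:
$l{\left(g \right)} = 7 \left(2 + g\right) \left(4 + g\right)$ ($l{\left(g \right)} = 7 \left(g + 4\right) \left(g + 2\right) = 7 \left(4 + g\right) \left(2 + g\right) = 7 \left(2 + g\right) \left(4 + g\right)$)
$T{\left(I \right)} = 2$ ($T{\left(I \right)} = \sqrt{4} = 2$)
$L{\left(F,C \right)} = 2 + C$ ($L{\left(F,C \right)} = C + 2 = 2 + C$)
$\left(-5 - -3\right) L{\left(-25,19 \right)} = \left(-5 - -3\right) \left(2 + 19\right) = \left(-5 + 3\right) 21 = \left(-2\right) 21 = -42$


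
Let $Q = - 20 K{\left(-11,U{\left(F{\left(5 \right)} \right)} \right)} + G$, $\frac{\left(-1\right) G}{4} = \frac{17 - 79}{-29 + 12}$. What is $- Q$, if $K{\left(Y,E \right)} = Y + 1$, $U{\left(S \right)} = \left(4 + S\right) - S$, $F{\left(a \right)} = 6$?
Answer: $- \frac{3152}{17} \approx -185.41$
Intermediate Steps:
$U{\left(S \right)} = 4$
$K{\left(Y,E \right)} = 1 + Y$
$G = - \frac{248}{17}$ ($G = - 4 \frac{17 - 79}{-29 + 12} = - 4 \left(- \frac{62}{-17}\right) = - 4 \left(\left(-62\right) \left(- \frac{1}{17}\right)\right) = \left(-4\right) \frac{62}{17} = - \frac{248}{17} \approx -14.588$)
$Q = \frac{3152}{17}$ ($Q = - 20 \left(1 - 11\right) - \frac{248}{17} = \left(-20\right) \left(-10\right) - \frac{248}{17} = 200 - \frac{248}{17} = \frac{3152}{17} \approx 185.41$)
$- Q = \left(-1\right) \frac{3152}{17} = - \frac{3152}{17}$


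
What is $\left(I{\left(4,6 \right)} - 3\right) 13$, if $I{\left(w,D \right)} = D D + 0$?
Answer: $429$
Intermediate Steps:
$I{\left(w,D \right)} = D^{2}$ ($I{\left(w,D \right)} = D^{2} + 0 = D^{2}$)
$\left(I{\left(4,6 \right)} - 3\right) 13 = \left(6^{2} - 3\right) 13 = \left(36 - 3\right) 13 = 33 \cdot 13 = 429$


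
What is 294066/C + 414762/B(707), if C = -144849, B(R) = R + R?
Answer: 9943675269/34136081 ≈ 291.29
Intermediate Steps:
B(R) = 2*R
294066/C + 414762/B(707) = 294066/(-144849) + 414762/((2*707)) = 294066*(-1/144849) + 414762/1414 = -98022/48283 + 414762*(1/1414) = -98022/48283 + 207381/707 = 9943675269/34136081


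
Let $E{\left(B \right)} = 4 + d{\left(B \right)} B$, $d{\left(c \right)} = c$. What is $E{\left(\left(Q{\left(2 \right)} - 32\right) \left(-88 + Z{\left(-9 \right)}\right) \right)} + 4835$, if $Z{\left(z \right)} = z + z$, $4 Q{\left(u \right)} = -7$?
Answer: $\frac{51213381}{4} \approx 1.2803 \cdot 10^{7}$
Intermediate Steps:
$Q{\left(u \right)} = - \frac{7}{4}$ ($Q{\left(u \right)} = \frac{1}{4} \left(-7\right) = - \frac{7}{4}$)
$Z{\left(z \right)} = 2 z$
$E{\left(B \right)} = 4 + B^{2}$ ($E{\left(B \right)} = 4 + B B = 4 + B^{2}$)
$E{\left(\left(Q{\left(2 \right)} - 32\right) \left(-88 + Z{\left(-9 \right)}\right) \right)} + 4835 = \left(4 + \left(\left(- \frac{7}{4} - 32\right) \left(-88 + 2 \left(-9\right)\right)\right)^{2}\right) + 4835 = \left(4 + \left(- \frac{135 \left(-88 - 18\right)}{4}\right)^{2}\right) + 4835 = \left(4 + \left(\left(- \frac{135}{4}\right) \left(-106\right)\right)^{2}\right) + 4835 = \left(4 + \left(\frac{7155}{2}\right)^{2}\right) + 4835 = \left(4 + \frac{51194025}{4}\right) + 4835 = \frac{51194041}{4} + 4835 = \frac{51213381}{4}$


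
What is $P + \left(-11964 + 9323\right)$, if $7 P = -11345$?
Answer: $- \frac{29832}{7} \approx -4261.7$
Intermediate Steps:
$P = - \frac{11345}{7}$ ($P = \frac{1}{7} \left(-11345\right) = - \frac{11345}{7} \approx -1620.7$)
$P + \left(-11964 + 9323\right) = - \frac{11345}{7} + \left(-11964 + 9323\right) = - \frac{11345}{7} - 2641 = - \frac{29832}{7}$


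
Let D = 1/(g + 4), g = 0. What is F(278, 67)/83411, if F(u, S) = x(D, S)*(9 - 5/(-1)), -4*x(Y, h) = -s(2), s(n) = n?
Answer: 7/83411 ≈ 8.3922e-5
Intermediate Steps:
D = ¼ (D = 1/(0 + 4) = 1/4 = ¼ ≈ 0.25000)
x(Y, h) = ½ (x(Y, h) = -(-1)*2/4 = -¼*(-2) = ½)
F(u, S) = 7 (F(u, S) = (9 - 5/(-1))/2 = (9 - 5*(-1))/2 = (9 + 5)/2 = (½)*14 = 7)
F(278, 67)/83411 = 7/83411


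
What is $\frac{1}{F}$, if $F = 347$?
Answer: $\frac{1}{347} \approx 0.0028818$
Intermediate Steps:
$\frac{1}{F} = \frac{1}{347}$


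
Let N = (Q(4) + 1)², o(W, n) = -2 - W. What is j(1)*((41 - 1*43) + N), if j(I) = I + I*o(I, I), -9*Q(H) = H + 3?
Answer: 316/81 ≈ 3.9012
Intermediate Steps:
Q(H) = -⅓ - H/9 (Q(H) = -(H + 3)/9 = -(3 + H)/9 = -⅓ - H/9)
j(I) = I + I*(-2 - I)
N = 4/81 (N = ((-⅓ - ⅑*4) + 1)² = ((-⅓ - 4/9) + 1)² = (-7/9 + 1)² = (2/9)² = 4/81 ≈ 0.049383)
j(1)*((41 - 1*43) + N) = (-1*1*(1 + 1))*((41 - 1*43) + 4/81) = (-1*1*2)*((41 - 43) + 4/81) = -2*(-2 + 4/81) = -2*(-158/81) = 316/81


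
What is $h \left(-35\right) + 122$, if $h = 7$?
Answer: $-123$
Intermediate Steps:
$h \left(-35\right) + 122 = 7 \left(-35\right) + 122 = -245 + 122 = -123$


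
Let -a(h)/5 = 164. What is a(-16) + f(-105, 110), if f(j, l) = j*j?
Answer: 10205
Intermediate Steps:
f(j, l) = j**2
a(h) = -820 (a(h) = -5*164 = -820)
a(-16) + f(-105, 110) = -820 + (-105)**2 = -820 + 11025 = 10205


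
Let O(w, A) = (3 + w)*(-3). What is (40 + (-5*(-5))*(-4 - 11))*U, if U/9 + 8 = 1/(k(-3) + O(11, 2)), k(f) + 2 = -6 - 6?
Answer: 1353735/56 ≈ 24174.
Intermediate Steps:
O(w, A) = -9 - 3*w
k(f) = -14 (k(f) = -2 + (-6 - 6) = -2 - 12 = -14)
U = -4041/56 (U = -72 + 9/(-14 + (-9 - 3*11)) = -72 + 9/(-14 + (-9 - 33)) = -72 + 9/(-14 - 42) = -72 + 9/(-56) = -72 + 9*(-1/56) = -72 - 9/56 = -4041/56 ≈ -72.161)
(40 + (-5*(-5))*(-4 - 11))*U = (40 + (-5*(-5))*(-4 - 11))*(-4041/56) = (40 + 25*(-15))*(-4041/56) = (40 - 375)*(-4041/56) = -335*(-4041/56) = 1353735/56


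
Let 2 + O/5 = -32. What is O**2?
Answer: 28900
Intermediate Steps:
O = -170 (O = -10 + 5*(-32) = -10 - 160 = -170)
O**2 = (-170)**2 = 28900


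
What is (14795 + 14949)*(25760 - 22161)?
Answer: 107048656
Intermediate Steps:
(14795 + 14949)*(25760 - 22161) = 29744*3599 = 107048656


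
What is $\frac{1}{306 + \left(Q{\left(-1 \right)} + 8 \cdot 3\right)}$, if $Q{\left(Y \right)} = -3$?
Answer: $\frac{1}{327} \approx 0.0030581$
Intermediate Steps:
$\frac{1}{306 + \left(Q{\left(-1 \right)} + 8 \cdot 3\right)} = \frac{1}{306 + \left(-3 + 8 \cdot 3\right)} = \frac{1}{306 + \left(-3 + 24\right)} = \frac{1}{306 + 21} = \frac{1}{327}$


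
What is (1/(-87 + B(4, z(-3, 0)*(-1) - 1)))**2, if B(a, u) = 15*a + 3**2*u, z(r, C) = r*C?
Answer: 1/1296 ≈ 0.00077160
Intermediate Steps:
z(r, C) = C*r
B(a, u) = 9*u + 15*a (B(a, u) = 15*a + 9*u = 9*u + 15*a)
(1/(-87 + B(4, z(-3, 0)*(-1) - 1)))**2 = (1/(-87 + (9*((0*(-3))*(-1) - 1) + 15*4)))**2 = (1/(-87 + (9*(0*(-1) - 1) + 60)))**2 = (1/(-87 + (9*(0 - 1) + 60)))**2 = (1/(-87 + (9*(-1) + 60)))**2 = (1/(-87 + (-9 + 60)))**2 = (1/(-87 + 51))**2 = (1/(-36))**2 = (-1/36)**2 = 1/1296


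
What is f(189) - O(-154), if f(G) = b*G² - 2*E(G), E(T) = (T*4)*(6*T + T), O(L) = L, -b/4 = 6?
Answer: -2857526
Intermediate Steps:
b = -24 (b = -4*6 = -24)
E(T) = 28*T² (E(T) = (4*T)*(7*T) = 28*T²)
f(G) = -80*G² (f(G) = -24*G² - 56*G² = -80*G²)
f(189) - O(-154) = -80*189² - 1*(-154) = -80*35721 + 154 = -2857680 + 154 = -2857526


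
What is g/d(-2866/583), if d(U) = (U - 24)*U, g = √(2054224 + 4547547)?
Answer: 339889*√6601771/48315028 ≈ 18.075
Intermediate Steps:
g = √6601771 ≈ 2569.4
d(U) = U*(-24 + U) (d(U) = (-24 + U)*U = U*(-24 + U))
g/d(-2866/583) = √6601771/(((-2866/583)*(-24 - 2866/583))) = √6601771/(((-2866*1/583)*(-24 - 2866*1/583))) = √6601771/((-2866*(-24 - 2866/583)/583)) = √6601771/((-2866/583*(-16858/583))) = √6601771/(48315028/339889) = √6601771*(339889/48315028) = 339889*√6601771/48315028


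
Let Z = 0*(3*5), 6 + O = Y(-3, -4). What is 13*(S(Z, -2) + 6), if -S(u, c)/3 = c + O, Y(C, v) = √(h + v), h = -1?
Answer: 390 - 39*I*√5 ≈ 390.0 - 87.207*I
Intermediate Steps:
Y(C, v) = √(-1 + v)
O = -6 + I*√5 (O = -6 + √(-1 - 4) = -6 + √(-5) = -6 + I*√5 ≈ -6.0 + 2.2361*I)
Z = 0 (Z = 0*15 = 0)
S(u, c) = 18 - 3*c - 3*I*√5 (S(u, c) = -3*(c + (-6 + I*√5)) = -3*(-6 + c + I*√5) = 18 - 3*c - 3*I*√5)
13*(S(Z, -2) + 6) = 13*((18 - 3*(-2) - 3*I*√5) + 6) = 13*((18 + 6 - 3*I*√5) + 6) = 13*((24 - 3*I*√5) + 6) = 13*(30 - 3*I*√5) = 390 - 39*I*√5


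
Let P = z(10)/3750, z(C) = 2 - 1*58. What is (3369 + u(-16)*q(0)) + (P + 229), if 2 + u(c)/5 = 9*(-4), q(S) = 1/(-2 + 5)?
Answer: 6627472/1875 ≈ 3534.7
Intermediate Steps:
z(C) = -56 (z(C) = 2 - 58 = -56)
q(S) = ⅓ (q(S) = 1/3 = ⅓)
u(c) = -190 (u(c) = -10 + 5*(9*(-4)) = -10 + 5*(-36) = -10 - 180 = -190)
P = -28/1875 (P = -56/3750 = -56*1/3750 = -28/1875 ≈ -0.014933)
(3369 + u(-16)*q(0)) + (P + 229) = (3369 - 190*⅓) + (-28/1875 + 229) = (3369 - 190/3) + 429347/1875 = 9917/3 + 429347/1875 = 6627472/1875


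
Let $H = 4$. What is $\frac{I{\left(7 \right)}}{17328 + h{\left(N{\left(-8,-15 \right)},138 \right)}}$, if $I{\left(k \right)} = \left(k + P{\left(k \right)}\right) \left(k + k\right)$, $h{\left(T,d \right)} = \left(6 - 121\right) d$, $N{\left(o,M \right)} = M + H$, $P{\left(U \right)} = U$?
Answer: $\frac{98}{729} \approx 0.13443$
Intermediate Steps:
$N{\left(o,M \right)} = 4 + M$ ($N{\left(o,M \right)} = M + 4 = 4 + M$)
$h{\left(T,d \right)} = - 115 d$ ($h{\left(T,d \right)} = \left(6 - 121\right) d = - 115 d$)
$I{\left(k \right)} = 4 k^{2}$ ($I{\left(k \right)} = \left(k + k\right) \left(k + k\right) = 2 k 2 k = 4 k^{2}$)
$\frac{I{\left(7 \right)}}{17328 + h{\left(N{\left(-8,-15 \right)},138 \right)}} = \frac{4 \cdot 7^{2}}{17328 - 15870} = \frac{4 \cdot 49}{17328 - 15870} = \frac{196}{1458} = 196 \cdot \frac{1}{1458} = \frac{98}{729}$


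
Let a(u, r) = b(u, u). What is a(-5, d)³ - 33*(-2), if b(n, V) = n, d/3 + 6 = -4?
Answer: -59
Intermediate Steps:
d = -30 (d = -18 + 3*(-4) = -18 - 12 = -30)
a(u, r) = u
a(-5, d)³ - 33*(-2) = (-5)³ - 33*(-2) = -125 + 66 = -59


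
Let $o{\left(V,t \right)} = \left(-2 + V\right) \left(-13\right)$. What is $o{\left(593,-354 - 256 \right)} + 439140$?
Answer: $431457$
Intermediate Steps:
$o{\left(V,t \right)} = 26 - 13 V$
$o{\left(593,-354 - 256 \right)} + 439140 = \left(26 - 7709\right) + 439140 = -7683 + 439140 = 431457$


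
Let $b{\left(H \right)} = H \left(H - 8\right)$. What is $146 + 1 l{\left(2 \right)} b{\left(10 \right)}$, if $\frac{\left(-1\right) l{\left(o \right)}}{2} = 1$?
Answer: $106$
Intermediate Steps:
$l{\left(o \right)} = -2$ ($l{\left(o \right)} = \left(-2\right) 1 = -2$)
$b{\left(H \right)} = H \left(-8 + H\right)$
$146 + 1 l{\left(2 \right)} b{\left(10 \right)} = 146 + 1 \left(-2\right) 10 \left(-8 + 10\right) = 146 - 2 \cdot 10 \cdot 2 = 146 - 40 = 106$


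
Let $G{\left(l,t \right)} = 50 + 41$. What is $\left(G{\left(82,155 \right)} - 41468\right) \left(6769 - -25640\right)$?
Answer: $-1340987193$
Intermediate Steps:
$G{\left(l,t \right)} = 91$
$\left(G{\left(82,155 \right)} - 41468\right) \left(6769 - -25640\right) = \left(91 - 41468\right) \left(6769 - -25640\right) = - 41377 \left(6769 + 25640\right) = \left(-41377\right) 32409 = -1340987193$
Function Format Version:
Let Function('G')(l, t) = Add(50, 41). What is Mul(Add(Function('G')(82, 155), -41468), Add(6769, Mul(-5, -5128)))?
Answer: -1340987193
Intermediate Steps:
Function('G')(l, t) = 91
Mul(Add(Function('G')(82, 155), -41468), Add(6769, Mul(-5, -5128))) = Mul(Add(91, -41468), Add(6769, Mul(-5, -5128))) = Mul(-41377, Add(6769, 25640)) = Mul(-41377, 32409) = -1340987193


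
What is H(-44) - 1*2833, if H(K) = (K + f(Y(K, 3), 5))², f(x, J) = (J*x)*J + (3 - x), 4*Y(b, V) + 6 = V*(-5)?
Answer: 25056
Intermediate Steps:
Y(b, V) = -3/2 - 5*V/4 (Y(b, V) = -3/2 + (V*(-5))/4 = -3/2 + (-5*V)/4 = -3/2 - 5*V/4)
f(x, J) = 3 - x + x*J² (f(x, J) = x*J² + (3 - x) = 3 - x + x*J²)
H(K) = (-123 + K)² (H(K) = (K + (3 - (-3/2 - 5/4*3) + (-3/2 - 5/4*3)*5²))² = (K + (3 - (-3/2 - 15/4) + (-3/2 - 15/4)*25))² = (K + (3 - 1*(-21/4) - 21/4*25))² = (K + (3 + 21/4 - 525/4))² = (K - 123)² = (-123 + K)²)
H(-44) - 1*2833 = (-123 - 44)² - 1*2833 = (-167)² - 2833 = 27889 - 2833 = 25056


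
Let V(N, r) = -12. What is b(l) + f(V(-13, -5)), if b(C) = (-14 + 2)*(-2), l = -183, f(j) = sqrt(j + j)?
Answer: 24 + 2*I*sqrt(6) ≈ 24.0 + 4.899*I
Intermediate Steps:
f(j) = sqrt(2)*sqrt(j) (f(j) = sqrt(2*j) = sqrt(2)*sqrt(j))
b(C) = 24 (b(C) = -12*(-2) = 24)
b(l) + f(V(-13, -5)) = 24 + sqrt(2)*sqrt(-12) = 24 + sqrt(2)*(2*I*sqrt(3)) = 24 + 2*I*sqrt(6)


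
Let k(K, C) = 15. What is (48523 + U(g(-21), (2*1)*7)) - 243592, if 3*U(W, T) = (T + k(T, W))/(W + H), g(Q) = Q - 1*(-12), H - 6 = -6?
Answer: -5266892/27 ≈ -1.9507e+5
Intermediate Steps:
H = 0 (H = 6 - 6 = 0)
g(Q) = 12 + Q (g(Q) = Q + 12 = 12 + Q)
U(W, T) = (15 + T)/(3*W) (U(W, T) = ((T + 15)/(W + 0))/3 = ((15 + T)/W)/3 = (15 + T)/(3*W))
(48523 + U(g(-21), (2*1)*7)) - 243592 = (48523 + (15 + (2*1)*7)/(3*(12 - 21))) - 243592 = (48523 + (⅓)*(15 + 2*7)/(-9)) - 243592 = (48523 + (⅓)*(-⅑)*(15 + 14)) - 243592 = (48523 + (⅓)*(-⅑)*29) - 243592 = (48523 - 29/27) - 243592 = 1310092/27 - 243592 = -5266892/27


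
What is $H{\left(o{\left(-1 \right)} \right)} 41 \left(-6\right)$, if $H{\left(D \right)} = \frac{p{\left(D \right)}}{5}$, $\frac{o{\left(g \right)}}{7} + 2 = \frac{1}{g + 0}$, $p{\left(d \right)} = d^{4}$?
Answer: $- \frac{47842326}{5} \approx -9.5685 \cdot 10^{6}$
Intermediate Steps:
$o{\left(g \right)} = -14 + \frac{7}{g}$ ($o{\left(g \right)} = -14 + \frac{7}{g + 0} = -14 + \frac{7}{g}$)
$H{\left(D \right)} = \frac{D^{4}}{5}$
$H{\left(o{\left(-1 \right)} \right)} 41 \left(-6\right) = \frac{\left(-14 + \frac{7}{-1}\right)^{4}}{5} \cdot 41 \left(-6\right) = \frac{\left(-14 + 7 \left(-1\right)\right)^{4}}{5} \cdot 41 \left(-6\right) = \frac{\left(-14 - 7\right)^{4}}{5} \cdot 41 \left(-6\right) = \frac{\left(-21\right)^{4}}{5} \cdot 41 \left(-6\right) = \frac{1}{5} \cdot 194481 \cdot 41 \left(-6\right) = \frac{194481}{5} \cdot 41 \left(-6\right) = \frac{7973721}{5} \left(-6\right) = - \frac{47842326}{5}$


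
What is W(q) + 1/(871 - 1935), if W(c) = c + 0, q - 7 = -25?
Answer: -19153/1064 ≈ -18.001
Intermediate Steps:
q = -18 (q = 7 - 25 = -18)
W(c) = c
W(q) + 1/(871 - 1935) = -18 + 1/(871 - 1935) = -18 + 1/(-1064) = -18 - 1/1064 = -19153/1064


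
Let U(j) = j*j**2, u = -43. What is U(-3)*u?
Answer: 1161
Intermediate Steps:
U(j) = j**3
U(-3)*u = (-3)**3*(-43) = -27*(-43) = 1161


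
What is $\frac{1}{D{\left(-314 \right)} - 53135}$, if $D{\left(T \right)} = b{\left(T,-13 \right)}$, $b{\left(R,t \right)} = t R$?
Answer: $- \frac{1}{49053} \approx -2.0386 \cdot 10^{-5}$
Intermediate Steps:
$b{\left(R,t \right)} = R t$
$D{\left(T \right)} = - 13 T$ ($D{\left(T \right)} = T \left(-13\right) = - 13 T$)
$\frac{1}{D{\left(-314 \right)} - 53135} = \frac{1}{\left(-13\right) \left(-314\right) - 53135} = \frac{1}{4082 - 53135} = \frac{1}{-49053} = - \frac{1}{49053}$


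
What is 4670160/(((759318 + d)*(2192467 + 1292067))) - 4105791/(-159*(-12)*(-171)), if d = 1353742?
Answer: 83975170623956857/6673113557944452 ≈ 12.584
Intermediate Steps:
4670160/(((759318 + d)*(2192467 + 1292067))) - 4105791/(-159*(-12)*(-171)) = 4670160/(((759318 + 1353742)*(2192467 + 1292067))) - 4105791/(-159*(-12)*(-171)) = 4670160/((2113060*3484534)) - 4105791/(1908*(-171)) = 4670160/7363029414040 - 4105791/(-326268) = 4670160*(1/7363029414040) - 4105791*(-1/326268) = 116754/184075735351 + 456199/36252 = 83975170623956857/6673113557944452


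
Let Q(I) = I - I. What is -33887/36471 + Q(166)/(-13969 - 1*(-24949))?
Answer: -33887/36471 ≈ -0.92915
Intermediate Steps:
Q(I) = 0
-33887/36471 + Q(166)/(-13969 - 1*(-24949)) = -33887/36471 + 0/(-13969 - 1*(-24949)) = -33887*1/36471 + 0/(-13969 + 24949) = -33887/36471 + 0/10980 = -33887/36471 + 0*(1/10980) = -33887/36471 + 0 = -33887/36471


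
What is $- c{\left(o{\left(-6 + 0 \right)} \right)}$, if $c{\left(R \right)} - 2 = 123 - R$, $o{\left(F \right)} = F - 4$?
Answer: $-135$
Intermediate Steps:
$o{\left(F \right)} = -4 + F$
$c{\left(R \right)} = 125 - R$ ($c{\left(R \right)} = 2 - \left(-123 + R\right) = 125 - R$)
$- c{\left(o{\left(-6 + 0 \right)} \right)} = - (125 - \left(-4 + \left(-6 + 0\right)\right)) = - (125 - \left(-4 - 6\right)) = - (125 - -10) = - (125 + 10) = \left(-1\right) 135 = -135$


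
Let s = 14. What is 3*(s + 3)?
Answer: 51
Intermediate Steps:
3*(s + 3) = 3*(14 + 3) = 3*17 = 51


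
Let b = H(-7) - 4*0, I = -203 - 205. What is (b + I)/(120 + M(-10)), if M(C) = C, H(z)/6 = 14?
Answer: -162/55 ≈ -2.9455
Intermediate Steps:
H(z) = 84 (H(z) = 6*14 = 84)
I = -408
b = 84 (b = 84 - 4*0 = 84 - 1*0 = 84 + 0 = 84)
(b + I)/(120 + M(-10)) = (84 - 408)/(120 - 10) = -324/110 = -324*1/110 = -162/55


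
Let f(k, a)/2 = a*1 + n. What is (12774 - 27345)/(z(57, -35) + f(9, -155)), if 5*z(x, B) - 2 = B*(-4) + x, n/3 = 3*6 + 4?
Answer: 72855/691 ≈ 105.43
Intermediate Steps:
n = 66 (n = 3*(3*6 + 4) = 3*(18 + 4) = 3*22 = 66)
z(x, B) = ⅖ - 4*B/5 + x/5 (z(x, B) = ⅖ + (B*(-4) + x)/5 = ⅖ + (-4*B + x)/5 = ⅖ + (x - 4*B)/5 = ⅖ + (-4*B/5 + x/5) = ⅖ - 4*B/5 + x/5)
f(k, a) = 132 + 2*a (f(k, a) = 2*(a*1 + 66) = 2*(a + 66) = 2*(66 + a) = 132 + 2*a)
(12774 - 27345)/(z(57, -35) + f(9, -155)) = (12774 - 27345)/((⅖ - ⅘*(-35) + (⅕)*57) + (132 + 2*(-155))) = -14571/((⅖ + 28 + 57/5) + (132 - 310)) = -14571/(199/5 - 178) = -14571/(-691/5) = -14571*(-5/691) = 72855/691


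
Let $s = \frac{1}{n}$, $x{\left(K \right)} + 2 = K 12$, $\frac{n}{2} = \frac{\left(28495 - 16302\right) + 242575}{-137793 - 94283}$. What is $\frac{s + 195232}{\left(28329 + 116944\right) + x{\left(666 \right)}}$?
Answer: $\frac{2260852279}{1774841272} \approx 1.2738$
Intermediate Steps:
$n = - \frac{127384}{58019}$ ($n = 2 \frac{\left(28495 - 16302\right) + 242575}{-137793 - 94283} = 2 \frac{12193 + 242575}{-232076} = 2 \cdot 254768 \left(- \frac{1}{232076}\right) = 2 \left(- \frac{63692}{58019}\right) = - \frac{127384}{58019} \approx -2.1956$)
$x{\left(K \right)} = -2 + 12 K$ ($x{\left(K \right)} = -2 + K 12 = -2 + 12 K$)
$s = - \frac{58019}{127384}$ ($s = \frac{1}{- \frac{127384}{58019}} = - \frac{58019}{127384} \approx -0.45547$)
$\frac{s + 195232}{\left(28329 + 116944\right) + x{\left(666 \right)}} = \frac{- \frac{58019}{127384} + 195232}{\left(28329 + 116944\right) + \left(-2 + 12 \cdot 666\right)} = \frac{24869375069}{127384 \left(145273 + \left(-2 + 7992\right)\right)} = \frac{24869375069}{127384 \left(145273 + 7990\right)} = \frac{24869375069}{127384 \cdot 153263} = \frac{24869375069}{127384} \cdot \frac{1}{153263} = \frac{2260852279}{1774841272}$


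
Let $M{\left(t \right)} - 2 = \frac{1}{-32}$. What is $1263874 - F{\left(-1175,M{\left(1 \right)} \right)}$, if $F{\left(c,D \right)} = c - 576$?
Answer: $1265625$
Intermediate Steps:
$M{\left(t \right)} = \frac{63}{32}$ ($M{\left(t \right)} = 2 + \frac{1}{-32} = 2 - \frac{1}{32} = \frac{63}{32}$)
$F{\left(c,D \right)} = -576 + c$ ($F{\left(c,D \right)} = c - 576 = -576 + c$)
$1263874 - F{\left(-1175,M{\left(1 \right)} \right)} = 1263874 - \left(-576 - 1175\right) = 1263874 - -1751 = 1263874 + 1751 = 1265625$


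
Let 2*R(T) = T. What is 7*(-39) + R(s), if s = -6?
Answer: -276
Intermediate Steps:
R(T) = T/2
7*(-39) + R(s) = 7*(-39) + (½)*(-6) = -273 - 3 = -276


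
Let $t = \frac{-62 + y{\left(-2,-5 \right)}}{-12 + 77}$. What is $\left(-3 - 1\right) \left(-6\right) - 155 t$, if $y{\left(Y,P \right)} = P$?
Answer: $\frac{2389}{13} \approx 183.77$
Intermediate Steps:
$t = - \frac{67}{65}$ ($t = \frac{-62 - 5}{-12 + 77} = - \frac{67}{65} \approx -1.0308$)
$\left(-3 - 1\right) \left(-6\right) - 155 t = \left(-3 - 1\right) \left(-6\right) - - \frac{2077}{13} = \left(-4\right) \left(-6\right) + \frac{2077}{13} = 24 + \frac{2077}{13} = \frac{2389}{13}$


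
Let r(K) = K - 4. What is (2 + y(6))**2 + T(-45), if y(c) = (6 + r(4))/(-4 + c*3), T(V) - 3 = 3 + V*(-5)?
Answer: 11608/49 ≈ 236.90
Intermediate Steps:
r(K) = -4 + K
T(V) = 6 - 5*V (T(V) = 3 + (3 + V*(-5)) = 3 + (3 - 5*V) = 6 - 5*V)
y(c) = 6/(-4 + 3*c) (y(c) = (6 + (-4 + 4))/(-4 + c*3) = (6 + 0)/(-4 + 3*c) = 6/(-4 + 3*c))
(2 + y(6))**2 + T(-45) = (2 + 6/(-4 + 3*6))**2 + (6 - 5*(-45)) = (2 + 6/(-4 + 18))**2 + (6 + 225) = (2 + 6/14)**2 + 231 = (2 + 6*(1/14))**2 + 231 = (2 + 3/7)**2 + 231 = (17/7)**2 + 231 = 289/49 + 231 = 11608/49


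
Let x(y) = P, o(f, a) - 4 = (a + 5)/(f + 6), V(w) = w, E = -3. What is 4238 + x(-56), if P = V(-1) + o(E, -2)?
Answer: 4242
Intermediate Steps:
o(f, a) = 4 + (5 + a)/(6 + f) (o(f, a) = 4 + (a + 5)/(f + 6) = 4 + (5 + a)/(6 + f))
P = 4 (P = -1 + (29 - 2 + 4*(-3))/(6 - 3) = -1 + (29 - 2 - 12)/3 = -1 + (1/3)*15 = -1 + 5 = 4)
x(y) = 4
4238 + x(-56) = 4238 + 4 = 4242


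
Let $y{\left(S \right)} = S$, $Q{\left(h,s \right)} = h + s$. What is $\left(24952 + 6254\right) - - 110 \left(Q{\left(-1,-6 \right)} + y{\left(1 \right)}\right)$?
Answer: $30546$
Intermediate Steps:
$\left(24952 + 6254\right) - - 110 \left(Q{\left(-1,-6 \right)} + y{\left(1 \right)}\right) = \left(24952 + 6254\right) - - 110 \left(\left(-1 - 6\right) + 1\right) = 31206 - - 110 \left(-7 + 1\right) = 31206 - \left(-110\right) \left(-6\right) = 31206 - 660 = 30546$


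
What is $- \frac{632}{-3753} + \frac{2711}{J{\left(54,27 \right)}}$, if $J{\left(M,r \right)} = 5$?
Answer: $\frac{10177543}{18765} \approx 542.37$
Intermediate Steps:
$- \frac{632}{-3753} + \frac{2711}{J{\left(54,27 \right)}} = - \frac{632}{-3753} + \frac{2711}{5} = \left(-632\right) \left(- \frac{1}{3753}\right) + 2711 \cdot \frac{1}{5} = \frac{632}{3753} + \frac{2711}{5} = \frac{10177543}{18765}$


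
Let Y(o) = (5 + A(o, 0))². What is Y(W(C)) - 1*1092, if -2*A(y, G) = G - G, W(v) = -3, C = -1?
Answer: -1067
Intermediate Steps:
A(y, G) = 0 (A(y, G) = -(G - G)/2 = -½*0 = 0)
Y(o) = 25 (Y(o) = (5 + 0)² = 5² = 25)
Y(W(C)) - 1*1092 = 25 - 1*1092 = 25 - 1092 = -1067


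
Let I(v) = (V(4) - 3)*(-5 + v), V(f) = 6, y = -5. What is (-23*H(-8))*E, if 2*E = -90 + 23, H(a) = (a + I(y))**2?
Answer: 1112602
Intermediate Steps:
I(v) = -15 + 3*v (I(v) = (6 - 3)*(-5 + v) = 3*(-5 + v) = -15 + 3*v)
H(a) = (-30 + a)**2 (H(a) = (a + (-15 + 3*(-5)))**2 = (a + (-15 - 15))**2 = (a - 30)**2 = (-30 + a)**2)
E = -67/2 (E = (-90 + 23)/2 = (1/2)*(-67) = -67/2 ≈ -33.500)
(-23*H(-8))*E = -23*(-30 - 8)**2*(-67/2) = -23*(-38)**2*(-67/2) = -23*1444*(-67/2) = -33212*(-67/2) = 1112602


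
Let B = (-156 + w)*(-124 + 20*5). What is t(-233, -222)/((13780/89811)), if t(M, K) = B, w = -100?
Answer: 137949696/3445 ≈ 40043.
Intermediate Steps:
B = 6144 (B = (-156 - 100)*(-124 + 20*5) = -256*(-124 + 100) = -256*(-24) = 6144)
t(M, K) = 6144
t(-233, -222)/((13780/89811)) = 6144/((13780/89811)) = 6144/((13780*(1/89811))) = 6144/(13780/89811) = 6144*(89811/13780) = 137949696/3445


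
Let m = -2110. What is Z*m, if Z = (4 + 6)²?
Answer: -211000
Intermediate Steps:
Z = 100 (Z = 10² = 100)
Z*m = 100*(-2110) = -211000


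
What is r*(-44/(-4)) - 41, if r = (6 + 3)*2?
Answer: 157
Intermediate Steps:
r = 18 (r = 9*2 = 18)
r*(-44/(-4)) - 41 = 18*(-44/(-4)) - 41 = 18*(-44*(-¼)) - 41 = 18*11 - 41 = 198 - 41 = 157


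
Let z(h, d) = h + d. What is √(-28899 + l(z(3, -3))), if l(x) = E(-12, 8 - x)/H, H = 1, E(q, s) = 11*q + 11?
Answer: 2*I*√7255 ≈ 170.35*I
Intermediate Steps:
E(q, s) = 11 + 11*q
z(h, d) = d + h
l(x) = -121 (l(x) = (11 + 11*(-12))/1 = (11 - 132)*1 = -121*1 = -121)
√(-28899 + l(z(3, -3))) = √(-28899 - 121) = √(-29020) = 2*I*√7255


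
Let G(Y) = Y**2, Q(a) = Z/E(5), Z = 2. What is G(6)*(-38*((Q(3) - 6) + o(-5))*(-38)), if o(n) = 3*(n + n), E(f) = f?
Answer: -9253152/5 ≈ -1.8506e+6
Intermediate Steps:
Q(a) = 2/5
o(n) = 6*n (o(n) = 3*(2*n) = 6*n)
G(6)*(-38*((Q(3) - 6) + o(-5))*(-38)) = 6**2*(-38*((2/5 - 6) + 6*(-5))*(-38)) = 36*(-38*(-28/5 - 30)*(-38)) = 36*(-38*(-178/5)*(-38)) = 36*((6764/5)*(-38)) = 36*(-257032/5) = -9253152/5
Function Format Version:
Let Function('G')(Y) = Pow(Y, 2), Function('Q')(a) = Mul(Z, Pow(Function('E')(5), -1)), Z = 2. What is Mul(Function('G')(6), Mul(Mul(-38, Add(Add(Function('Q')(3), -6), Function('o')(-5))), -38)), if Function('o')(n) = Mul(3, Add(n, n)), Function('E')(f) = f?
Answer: Rational(-9253152, 5) ≈ -1.8506e+6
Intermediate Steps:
Function('Q')(a) = Rational(2, 5) (Function('Q')(a) = Mul(2, Pow(5, -1)) = Mul(2, Rational(1, 5)) = Rational(2, 5))
Function('o')(n) = Mul(6, n) (Function('o')(n) = Mul(3, Mul(2, n)) = Mul(6, n))
Mul(Function('G')(6), Mul(Mul(-38, Add(Add(Function('Q')(3), -6), Function('o')(-5))), -38)) = Mul(Pow(6, 2), Mul(Mul(-38, Add(Add(Rational(2, 5), -6), Mul(6, -5))), -38)) = Mul(36, Mul(Mul(-38, Add(Rational(-28, 5), -30)), -38)) = Mul(36, Mul(Mul(-38, Rational(-178, 5)), -38)) = Mul(36, Mul(Rational(6764, 5), -38)) = Mul(36, Rational(-257032, 5)) = Rational(-9253152, 5)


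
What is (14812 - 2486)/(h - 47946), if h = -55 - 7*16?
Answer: -12326/48113 ≈ -0.25619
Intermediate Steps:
h = -167 (h = -55 - 112 = -167)
(14812 - 2486)/(h - 47946) = (14812 - 2486)/(-167 - 47946) = 12326/(-48113) = 12326*(-1/48113) = -12326/48113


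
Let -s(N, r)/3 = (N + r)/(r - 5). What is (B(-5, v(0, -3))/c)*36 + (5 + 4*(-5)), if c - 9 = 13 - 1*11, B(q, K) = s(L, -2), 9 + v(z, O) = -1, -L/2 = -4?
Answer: -507/77 ≈ -6.5844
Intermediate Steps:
L = 8 (L = -2*(-4) = 8)
s(N, r) = -3*(N + r)/(-5 + r) (s(N, r) = -3*(N + r)/(r - 5) = -3*(N + r)/(-5 + r))
v(z, O) = -10 (v(z, O) = -9 - 1 = -10)
B(q, K) = 18/7 (B(q, K) = 3*(-1*8 - 1*(-2))/(-5 - 2) = 3*(-8 + 2)/(-7) = 3*(-1/7)*(-6) = 18/7)
c = 11 (c = 9 + (13 - 1*11) = 9 + (13 - 11) = 9 + 2 = 11)
(B(-5, v(0, -3))/c)*36 + (5 + 4*(-5)) = ((18/7)/11)*36 + (5 + 4*(-5)) = ((18/7)*(1/11))*36 + (5 - 20) = (18/77)*36 - 15 = 648/77 - 15 = -507/77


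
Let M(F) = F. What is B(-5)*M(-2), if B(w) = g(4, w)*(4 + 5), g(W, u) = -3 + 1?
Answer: 36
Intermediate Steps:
g(W, u) = -2
B(w) = -18 (B(w) = -2*(4 + 5) = -2*9 = -18)
B(-5)*M(-2) = -18*(-2) = 36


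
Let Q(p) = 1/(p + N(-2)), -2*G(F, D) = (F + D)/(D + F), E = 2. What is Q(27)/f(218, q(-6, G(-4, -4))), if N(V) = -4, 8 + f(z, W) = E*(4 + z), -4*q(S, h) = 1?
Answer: 1/10028 ≈ 9.9721e-5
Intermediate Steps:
G(F, D) = -½ (G(F, D) = -(F + D)/(2*(D + F)) = -(D + F)/(2*(D + F)) = -½*1 = -½)
q(S, h) = -¼ (q(S, h) = -¼*1 = -¼)
f(z, W) = 2*z (f(z, W) = -8 + 2*(4 + z) = -8 + (8 + 2*z) = 2*z)
Q(p) = 1/(-4 + p) (Q(p) = 1/(p - 4) = 1/(-4 + p))
Q(27)/f(218, q(-6, G(-4, -4))) = 1/((-4 + 27)*((2*218))) = 1/(23*436) = (1/23)*(1/436) = 1/10028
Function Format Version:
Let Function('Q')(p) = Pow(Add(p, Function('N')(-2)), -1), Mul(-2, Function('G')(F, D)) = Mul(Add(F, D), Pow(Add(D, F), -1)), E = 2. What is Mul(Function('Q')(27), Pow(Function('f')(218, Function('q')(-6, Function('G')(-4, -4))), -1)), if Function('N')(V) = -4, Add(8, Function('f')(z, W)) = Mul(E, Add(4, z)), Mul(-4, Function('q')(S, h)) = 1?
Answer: Rational(1, 10028) ≈ 9.9721e-5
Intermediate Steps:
Function('G')(F, D) = Rational(-1, 2) (Function('G')(F, D) = Mul(Rational(-1, 2), Mul(Add(F, D), Pow(Add(D, F), -1))) = Mul(Rational(-1, 2), Mul(Add(D, F), Pow(Add(D, F), -1))) = Mul(Rational(-1, 2), 1) = Rational(-1, 2))
Function('q')(S, h) = Rational(-1, 4) (Function('q')(S, h) = Mul(Rational(-1, 4), 1) = Rational(-1, 4))
Function('f')(z, W) = Mul(2, z) (Function('f')(z, W) = Add(-8, Mul(2, Add(4, z))) = Add(-8, Add(8, Mul(2, z))) = Mul(2, z))
Function('Q')(p) = Pow(Add(-4, p), -1) (Function('Q')(p) = Pow(Add(p, -4), -1) = Pow(Add(-4, p), -1))
Mul(Function('Q')(27), Pow(Function('f')(218, Function('q')(-6, Function('G')(-4, -4))), -1)) = Mul(Pow(Add(-4, 27), -1), Pow(Mul(2, 218), -1)) = Mul(Pow(23, -1), Pow(436, -1)) = Mul(Rational(1, 23), Rational(1, 436)) = Rational(1, 10028)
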